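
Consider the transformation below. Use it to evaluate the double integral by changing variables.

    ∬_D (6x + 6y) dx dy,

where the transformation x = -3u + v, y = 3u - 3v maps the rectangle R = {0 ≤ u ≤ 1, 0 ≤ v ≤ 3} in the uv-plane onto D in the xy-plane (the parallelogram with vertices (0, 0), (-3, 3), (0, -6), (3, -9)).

Compute the Jacobian determinant of (x, y) with respect to (u, v):

    ∂(x,y)/∂(u,v) = | -3  1 | = (-3)(-3) - (1)(3) = 6.
                   | 3  -3 |

Its absolute value is |J| = 6 (the area scaling factor).

Substituting x = -3u + v, y = 3u - 3v into the integrand,

    6x + 6y → -12v,

so the integral becomes

    ∬_R (-12v) · |J| du dv = ∫_0^1 ∫_0^3 (-72v) dv du.

Inner (v): -324.
Outer (u): -324.

Therefore ∬_D (6x + 6y) dx dy = -324.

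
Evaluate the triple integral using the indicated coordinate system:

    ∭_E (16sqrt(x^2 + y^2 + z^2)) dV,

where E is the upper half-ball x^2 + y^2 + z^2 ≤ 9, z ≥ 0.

In spherical coordinates, x = ρ sin(φ) cos(θ), y = ρ sin(φ) sin(θ), z = ρ cos(φ), and dV = ρ^2 sin(φ) dρ dφ dθ.

The integrand becomes 16ρ, so

    ∭_E (16sqrt(x^2 + y^2 + z^2)) dV = ∫_{0}^{2π} ∫_{0}^{π/2} ∫_{0}^{3} (16ρ) · ρ^2 sin(φ) dρ dφ dθ.

Inner (ρ): 324sin(φ).
Middle (φ): 324.
Outer (θ): 648π.

Therefore the triple integral equals 648π.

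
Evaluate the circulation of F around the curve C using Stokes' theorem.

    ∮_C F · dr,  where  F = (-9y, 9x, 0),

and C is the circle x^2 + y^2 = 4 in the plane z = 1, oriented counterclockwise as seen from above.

Let S be the flat disk x^2 + y^2 ≤ 4 in the plane z = 1, with upward unit normal n̂ = ẑ. By Stokes' theorem,

    ∮_C F · dr = ∬_S (∇ × F) · n̂ dS = ∬_D (curl F)_z dA,

where D is the disk x^2 + y^2 ≤ 4.

Compute the curl of F = (-9y, 9x, 0):
    (∇ × F)_x = ∂F_z/∂y - ∂F_y/∂z = 0,
    (∇ × F)_y = ∂F_x/∂z - ∂F_z/∂x = 0,
    (∇ × F)_z = ∂F_y/∂x - ∂F_x/∂y = 18.

On z = 1, (curl F)_z = 18.

Convert to polar (x = r cos θ, y = r sin θ, dA = r dr dθ); the integrand becomes 18, so

    ∬_D (curl F)_z dA = ∫_0^{2π} ∫_0^{2} (18) · r dr dθ.

Inner (r from 0 to 2): 36.
Outer (θ from 0 to 2π): 72π.

Therefore ∮_C F · dr = 72π.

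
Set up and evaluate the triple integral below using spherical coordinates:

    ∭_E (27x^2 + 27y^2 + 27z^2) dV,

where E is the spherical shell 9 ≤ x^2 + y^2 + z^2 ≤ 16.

In spherical coordinates, x = ρ sin(φ) cos(θ), y = ρ sin(φ) sin(θ), z = ρ cos(φ), and dV = ρ^2 sin(φ) dρ dφ dθ.

The integrand becomes 27ρ^2, so

    ∭_E (27x^2 + 27y^2 + 27z^2) dV = ∫_{0}^{2π} ∫_{0}^{π} ∫_{3}^{4} (27ρ^2) · ρ^2 sin(φ) dρ dφ dθ.

Inner (ρ): 21087sin(φ)/5.
Middle (φ): 42174/5.
Outer (θ): 84348π/5.

Therefore the triple integral equals 84348π/5.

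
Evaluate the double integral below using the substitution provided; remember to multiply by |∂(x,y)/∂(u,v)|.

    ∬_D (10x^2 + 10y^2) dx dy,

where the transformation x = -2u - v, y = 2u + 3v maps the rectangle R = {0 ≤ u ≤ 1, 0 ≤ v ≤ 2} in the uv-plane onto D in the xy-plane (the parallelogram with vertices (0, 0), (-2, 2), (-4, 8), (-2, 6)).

Compute the Jacobian determinant of (x, y) with respect to (u, v):

    ∂(x,y)/∂(u,v) = | -2  -1 | = (-2)(3) - (-1)(2) = -4.
                   | 2  3 |

Its absolute value is |J| = 4 (the area scaling factor).

Substituting x = -2u - v, y = 2u + 3v into the integrand,

    10x^2 + 10y^2 → 80u^2 + 160u v + 100v^2,

so the integral becomes

    ∬_R (80u^2 + 160u v + 100v^2) · |J| du dv = ∫_0^1 ∫_0^2 (320u^2 + 640u v + 400v^2) dv du.

Inner (v): 640u^2 + 1280u + 3200/3.
Outer (u): 1920.

Therefore ∬_D (10x^2 + 10y^2) dx dy = 1920.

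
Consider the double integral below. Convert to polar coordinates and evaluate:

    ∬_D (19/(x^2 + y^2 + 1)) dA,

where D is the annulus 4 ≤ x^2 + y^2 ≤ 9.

The region D is 2 ≤ r ≤ 3, 0 ≤ θ ≤ 2π in polar coordinates, where x = r cos(θ), y = r sin(θ), and dA = r dr dθ.

Under the substitution, the integrand becomes 19/(r^2 + 1), so

    ∬_D (19/(x^2 + y^2 + 1)) dA = ∫_{0}^{2π} ∫_{2}^{3} (19/(r^2 + 1)) · r dr dθ.

Inner integral (in r): ∫_{2}^{3} (19/(r^2 + 1)) · r dr = 19log(2)/2.

Outer integral (in θ): ∫_{0}^{2π} (19log(2)/2) dθ = 19π log(2).

Therefore ∬_D (19/(x^2 + y^2 + 1)) dA = 19π log(2).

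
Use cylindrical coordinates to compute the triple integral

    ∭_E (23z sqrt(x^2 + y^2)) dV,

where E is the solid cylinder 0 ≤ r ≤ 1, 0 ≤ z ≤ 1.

In cylindrical coordinates, x = r cos(θ), y = r sin(θ), z = z, and dV = r dr dθ dz.

The integrand becomes 23r z, so

    ∭_E (23z sqrt(x^2 + y^2)) dV = ∫_{0}^{2π} ∫_{0}^{1} ∫_{0}^{1} (23r z) · r dz dr dθ.

Inner (z): 23r^2/2.
Middle (r from 0 to 1): 23/6.
Outer (θ): 23π/3.

Therefore the triple integral equals 23π/3.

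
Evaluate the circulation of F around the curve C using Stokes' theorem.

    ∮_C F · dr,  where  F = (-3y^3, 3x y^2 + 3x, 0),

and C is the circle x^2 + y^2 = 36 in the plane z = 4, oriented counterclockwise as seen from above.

Let S be the flat disk x^2 + y^2 ≤ 36 in the plane z = 4, with upward unit normal n̂ = ẑ. By Stokes' theorem,

    ∮_C F · dr = ∬_S (∇ × F) · n̂ dS = ∬_D (curl F)_z dA,

where D is the disk x^2 + y^2 ≤ 36.

Compute the curl of F = (-3y^3, 3x y^2 + 3x, 0):
    (∇ × F)_x = ∂F_z/∂y - ∂F_y/∂z = 0,
    (∇ × F)_y = ∂F_x/∂z - ∂F_z/∂x = 0,
    (∇ × F)_z = ∂F_y/∂x - ∂F_x/∂y = 12y^2 + 3.

On z = 4, (curl F)_z = 12y^2 + 3.

Convert to polar (x = r cos θ, y = r sin θ, dA = r dr dθ); the integrand becomes 12r^2sin(θ)^2 + 3, so

    ∬_D (curl F)_z dA = ∫_0^{2π} ∫_0^{6} (12r^2sin(θ)^2 + 3) · r dr dθ.

Inner (r from 0 to 6): 3888sin(θ)^2 + 54.
Outer (θ from 0 to 2π): 3996π.

Therefore ∮_C F · dr = 3996π.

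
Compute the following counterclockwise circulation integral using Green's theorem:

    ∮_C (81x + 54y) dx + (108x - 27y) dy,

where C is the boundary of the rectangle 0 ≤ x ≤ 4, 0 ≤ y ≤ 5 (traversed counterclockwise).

Green's theorem converts the closed line integral into a double integral over the enclosed region D:

    ∮_C P dx + Q dy = ∬_D (∂Q/∂x - ∂P/∂y) dA.

Here P = 81x + 54y, Q = 108x - 27y, so

    ∂Q/∂x = 108,    ∂P/∂y = 54,
    ∂Q/∂x - ∂P/∂y = 54.

D is the region 0 ≤ x ≤ 4, 0 ≤ y ≤ 5. Evaluating the double integral:

    ∬_D (54) dA = ∫_0^{4} ∫_0^{5} (54) dy dx.

Inner (y from 0 to 5): 270.
Outer (x from 0 to 4): 1080.

Therefore ∮_C P dx + Q dy = 1080.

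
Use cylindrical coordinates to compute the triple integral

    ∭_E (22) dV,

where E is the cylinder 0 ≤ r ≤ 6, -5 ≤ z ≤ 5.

In cylindrical coordinates, x = r cos(θ), y = r sin(θ), z = z, and dV = r dr dθ dz.

The integrand becomes 22, so

    ∭_E (22) dV = ∫_{0}^{2π} ∫_{0}^{6} ∫_{-5}^{5} (22) · r dz dr dθ.

Inner (z): 220r.
Middle (r from 0 to 6): 3960.
Outer (θ): 7920π.

Therefore the triple integral equals 7920π.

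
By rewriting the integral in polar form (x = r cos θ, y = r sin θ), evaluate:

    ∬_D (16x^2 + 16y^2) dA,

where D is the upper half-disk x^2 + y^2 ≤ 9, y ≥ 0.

The region D is 0 ≤ r ≤ 3, 0 ≤ θ ≤ π in polar coordinates, where x = r cos(θ), y = r sin(θ), and dA = r dr dθ.

Under the substitution, the integrand becomes 16r^2, so

    ∬_D (16x^2 + 16y^2) dA = ∫_{0}^{π} ∫_{0}^{3} (16r^2) · r dr dθ.

Inner integral (in r): ∫_{0}^{3} (16r^2) · r dr = 324.

Outer integral (in θ): ∫_{0}^{π} (324) dθ = 324π.

Therefore ∬_D (16x^2 + 16y^2) dA = 324π.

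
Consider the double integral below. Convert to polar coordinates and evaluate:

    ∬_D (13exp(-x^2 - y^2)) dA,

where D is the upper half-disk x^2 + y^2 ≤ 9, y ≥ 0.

The region D is 0 ≤ r ≤ 3, 0 ≤ θ ≤ π in polar coordinates, where x = r cos(θ), y = r sin(θ), and dA = r dr dθ.

Under the substitution, the integrand becomes 13exp(-r^2), so

    ∬_D (13exp(-x^2 - y^2)) dA = ∫_{0}^{π} ∫_{0}^{3} (13exp(-r^2)) · r dr dθ.

Inner integral (in r): ∫_{0}^{3} (13exp(-r^2)) · r dr = 13/2 - 13exp(-9)/2.

Outer integral (in θ): ∫_{0}^{π} (13/2 - 13exp(-9)/2) dθ = -13π (1 - exp(9))exp(-9)/2.

Therefore ∬_D (13exp(-x^2 - y^2)) dA = -13π (1 - exp(9))exp(-9)/2.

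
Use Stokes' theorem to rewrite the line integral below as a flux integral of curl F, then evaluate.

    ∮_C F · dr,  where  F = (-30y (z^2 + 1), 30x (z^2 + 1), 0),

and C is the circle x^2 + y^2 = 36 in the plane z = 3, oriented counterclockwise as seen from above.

Let S be the flat disk x^2 + y^2 ≤ 36 in the plane z = 3, with upward unit normal n̂ = ẑ. By Stokes' theorem,

    ∮_C F · dr = ∬_S (∇ × F) · n̂ dS = ∬_D (curl F)_z dA,

where D is the disk x^2 + y^2 ≤ 36.

Compute the curl of F = (-30y (z^2 + 1), 30x (z^2 + 1), 0):
    (∇ × F)_x = ∂F_z/∂y - ∂F_y/∂z = -60x z,
    (∇ × F)_y = ∂F_x/∂z - ∂F_z/∂x = -60y z,
    (∇ × F)_z = ∂F_y/∂x - ∂F_x/∂y = 60z^2 + 60.

On z = 3, (curl F)_z = 600.

Convert to polar (x = r cos θ, y = r sin θ, dA = r dr dθ); the integrand becomes 600, so

    ∬_D (curl F)_z dA = ∫_0^{2π} ∫_0^{6} (600) · r dr dθ.

Inner (r from 0 to 6): 10800.
Outer (θ from 0 to 2π): 21600π.

Therefore ∮_C F · dr = 21600π.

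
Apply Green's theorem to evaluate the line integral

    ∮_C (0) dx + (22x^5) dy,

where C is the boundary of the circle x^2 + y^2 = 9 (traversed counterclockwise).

Green's theorem converts the closed line integral into a double integral over the enclosed region D:

    ∮_C P dx + Q dy = ∬_D (∂Q/∂x - ∂P/∂y) dA.

Here P = 0, Q = 22x^5, so

    ∂Q/∂x = 110x^4,    ∂P/∂y = 0,
    ∂Q/∂x - ∂P/∂y = 110x^4.

D is the region x^2 + y^2 ≤ 9. Evaluating the double integral:

In polar coordinates (x = r cos θ, y = r sin θ, dA = r dr dθ) the integrand becomes 110r^4cos(θ)^4, so

    ∬_D (110x^4) dA = ∫_0^{2π} ∫_0^{3} (110r^4cos(θ)^4) · r dr dθ.

Inner (r from 0 to 3): 13365cos(θ)^4.
Outer (θ from 0 to 2π): 40095π/4.

Therefore ∮_C P dx + Q dy = 40095π/4.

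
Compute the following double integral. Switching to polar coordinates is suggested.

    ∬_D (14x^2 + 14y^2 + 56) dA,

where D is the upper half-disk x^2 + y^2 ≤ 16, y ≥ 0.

The region D is 0 ≤ r ≤ 4, 0 ≤ θ ≤ π in polar coordinates, where x = r cos(θ), y = r sin(θ), and dA = r dr dθ.

Under the substitution, the integrand becomes 14r^2 + 56, so

    ∬_D (14x^2 + 14y^2 + 56) dA = ∫_{0}^{π} ∫_{0}^{4} (14r^2 + 56) · r dr dθ.

Inner integral (in r): ∫_{0}^{4} (14r^2 + 56) · r dr = 1344.

Outer integral (in θ): ∫_{0}^{π} (1344) dθ = 1344π.

Therefore ∬_D (14x^2 + 14y^2 + 56) dA = 1344π.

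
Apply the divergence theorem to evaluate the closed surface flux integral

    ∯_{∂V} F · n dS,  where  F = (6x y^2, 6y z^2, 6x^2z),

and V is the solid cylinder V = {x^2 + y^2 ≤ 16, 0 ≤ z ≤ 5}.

By the divergence theorem,

    ∯_{∂V} F · n dS = ∭_V (∇ · F) dV.

Compute the divergence:
    ∇ · F = ∂F_x/∂x + ∂F_y/∂y + ∂F_z/∂z = 6y^2 + 6z^2 + 6x^2 = 6x^2 + 6y^2 + 6z^2.

In cylindrical coordinates, x = r cos(θ), y = r sin(θ), z = z, dV = r dr dθ dz, with 0 ≤ r ≤ 4, 0 ≤ θ ≤ 2π, 0 ≤ z ≤ 5.

The integrand, after substitution and multiplying by the volume element, becomes (6r^2 + 6z^2) · r, so

    ∭_V (∇·F) dV = ∫_0^{2π} ∫_0^{4} ∫_0^{5} (6r^2 + 6z^2) · r dz dr dθ.

Inner (z from 0 to 5): 30r^3 + 250r.
Middle (r from 0 to 4): 3920.
Outer (θ from 0 to 2π): 7840π.

Therefore ∯_{∂V} F · n dS = 7840π.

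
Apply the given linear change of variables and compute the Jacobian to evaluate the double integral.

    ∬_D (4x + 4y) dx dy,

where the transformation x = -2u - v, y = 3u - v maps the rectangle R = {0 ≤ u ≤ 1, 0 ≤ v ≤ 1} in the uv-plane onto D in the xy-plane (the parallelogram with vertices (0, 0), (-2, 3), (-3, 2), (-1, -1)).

Compute the Jacobian determinant of (x, y) with respect to (u, v):

    ∂(x,y)/∂(u,v) = | -2  -1 | = (-2)(-1) - (-1)(3) = 5.
                   | 3  -1 |

Its absolute value is |J| = 5 (the area scaling factor).

Substituting x = -2u - v, y = 3u - v into the integrand,

    4x + 4y → 4u - 8v,

so the integral becomes

    ∬_R (4u - 8v) · |J| du dv = ∫_0^1 ∫_0^1 (20u - 40v) dv du.

Inner (v): 20u - 20.
Outer (u): -10.

Therefore ∬_D (4x + 4y) dx dy = -10.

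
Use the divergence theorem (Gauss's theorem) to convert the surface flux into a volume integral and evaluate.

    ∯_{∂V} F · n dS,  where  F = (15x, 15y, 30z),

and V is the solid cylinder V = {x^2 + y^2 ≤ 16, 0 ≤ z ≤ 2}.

By the divergence theorem,

    ∯_{∂V} F · n dS = ∭_V (∇ · F) dV.

Compute the divergence:
    ∇ · F = ∂F_x/∂x + ∂F_y/∂y + ∂F_z/∂z = 15 + 15 + 30 = 60.

In cylindrical coordinates, x = r cos(θ), y = r sin(θ), z = z, dV = r dr dθ dz, with 0 ≤ r ≤ 4, 0 ≤ θ ≤ 2π, 0 ≤ z ≤ 2.

The integrand, after substitution and multiplying by the volume element, becomes (60) · r, so

    ∭_V (∇·F) dV = ∫_0^{2π} ∫_0^{4} ∫_0^{2} (60) · r dz dr dθ.

Inner (z from 0 to 2): 120r.
Middle (r from 0 to 4): 960.
Outer (θ from 0 to 2π): 1920π.

Therefore ∯_{∂V} F · n dS = 1920π.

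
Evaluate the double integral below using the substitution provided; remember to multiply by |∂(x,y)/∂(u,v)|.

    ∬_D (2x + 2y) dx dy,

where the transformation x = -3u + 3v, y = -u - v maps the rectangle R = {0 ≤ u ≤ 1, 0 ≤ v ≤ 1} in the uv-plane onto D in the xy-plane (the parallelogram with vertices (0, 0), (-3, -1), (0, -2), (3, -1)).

Compute the Jacobian determinant of (x, y) with respect to (u, v):

    ∂(x,y)/∂(u,v) = | -3  3 | = (-3)(-1) - (3)(-1) = 6.
                   | -1  -1 |

Its absolute value is |J| = 6 (the area scaling factor).

Substituting x = -3u + 3v, y = -u - v into the integrand,

    2x + 2y → -8u + 4v,

so the integral becomes

    ∬_R (-8u + 4v) · |J| du dv = ∫_0^1 ∫_0^1 (-48u + 24v) dv du.

Inner (v): 12 - 48u.
Outer (u): -12.

Therefore ∬_D (2x + 2y) dx dy = -12.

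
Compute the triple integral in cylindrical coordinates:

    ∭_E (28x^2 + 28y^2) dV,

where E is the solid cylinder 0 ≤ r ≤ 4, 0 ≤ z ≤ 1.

In cylindrical coordinates, x = r cos(θ), y = r sin(θ), z = z, and dV = r dr dθ dz.

The integrand becomes 28r^2, so

    ∭_E (28x^2 + 28y^2) dV = ∫_{0}^{2π} ∫_{0}^{4} ∫_{0}^{1} (28r^2) · r dz dr dθ.

Inner (z): 28r^3.
Middle (r from 0 to 4): 1792.
Outer (θ): 3584π.

Therefore the triple integral equals 3584π.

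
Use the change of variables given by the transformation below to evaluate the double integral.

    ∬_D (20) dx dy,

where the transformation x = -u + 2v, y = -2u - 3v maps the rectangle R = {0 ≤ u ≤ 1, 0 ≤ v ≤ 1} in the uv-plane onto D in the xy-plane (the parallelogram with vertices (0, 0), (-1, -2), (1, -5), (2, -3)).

Compute the Jacobian determinant of (x, y) with respect to (u, v):

    ∂(x,y)/∂(u,v) = | -1  2 | = (-1)(-3) - (2)(-2) = 7.
                   | -2  -3 |

Its absolute value is |J| = 7 (the area scaling factor).

Substituting x = -u + 2v, y = -2u - 3v into the integrand,

    20 → 20,

so the integral becomes

    ∬_R (20) · |J| du dv = ∫_0^1 ∫_0^1 (140) dv du.

Inner (v): 140.
Outer (u): 140.

Therefore ∬_D (20) dx dy = 140.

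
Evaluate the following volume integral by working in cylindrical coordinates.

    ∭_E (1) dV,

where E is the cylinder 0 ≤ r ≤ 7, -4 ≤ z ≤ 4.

In cylindrical coordinates, x = r cos(θ), y = r sin(θ), z = z, and dV = r dr dθ dz.

The integrand becomes 1, so

    ∭_E (1) dV = ∫_{0}^{2π} ∫_{0}^{7} ∫_{-4}^{4} (1) · r dz dr dθ.

Inner (z): 8r.
Middle (r from 0 to 7): 196.
Outer (θ): 392π.

Therefore the triple integral equals 392π.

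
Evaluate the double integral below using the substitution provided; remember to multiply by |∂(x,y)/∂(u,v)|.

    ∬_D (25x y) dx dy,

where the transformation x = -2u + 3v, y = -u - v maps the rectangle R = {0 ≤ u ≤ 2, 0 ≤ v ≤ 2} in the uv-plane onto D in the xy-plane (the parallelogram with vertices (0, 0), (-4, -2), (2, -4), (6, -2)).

Compute the Jacobian determinant of (x, y) with respect to (u, v):

    ∂(x,y)/∂(u,v) = | -2  3 | = (-2)(-1) - (3)(-1) = 5.
                   | -1  -1 |

Its absolute value is |J| = 5 (the area scaling factor).

Substituting x = -2u + 3v, y = -u - v into the integrand,

    25x y → 50u^2 - 25u v - 75v^2,

so the integral becomes

    ∬_R (50u^2 - 25u v - 75v^2) · |J| du dv = ∫_0^2 ∫_0^2 (250u^2 - 125u v - 375v^2) dv du.

Inner (v): 500u^2 - 250u - 1000.
Outer (u): -3500/3.

Therefore ∬_D (25x y) dx dy = -3500/3.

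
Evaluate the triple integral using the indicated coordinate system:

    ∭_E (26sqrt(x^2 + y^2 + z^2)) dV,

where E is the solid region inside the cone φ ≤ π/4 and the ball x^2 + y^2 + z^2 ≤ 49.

In spherical coordinates, x = ρ sin(φ) cos(θ), y = ρ sin(φ) sin(θ), z = ρ cos(φ), and dV = ρ^2 sin(φ) dρ dφ dθ.

The integrand becomes 26ρ, so

    ∭_E (26sqrt(x^2 + y^2 + z^2)) dV = ∫_{0}^{2π} ∫_{0}^{π/4} ∫_{0}^{7} (26ρ) · ρ^2 sin(φ) dρ dφ dθ.

Inner (ρ): 31213sin(φ)/2.
Middle (φ): 31213/2 - 31213sqrt(2)/4.
Outer (θ): 31213π (2 - sqrt(2))/2.

Therefore the triple integral equals 31213π (2 - sqrt(2))/2.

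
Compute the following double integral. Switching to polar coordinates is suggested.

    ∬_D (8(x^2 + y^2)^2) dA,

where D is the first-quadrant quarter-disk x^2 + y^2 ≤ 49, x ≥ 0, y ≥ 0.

The region D is 0 ≤ r ≤ 7, 0 ≤ θ ≤ π/2 in polar coordinates, where x = r cos(θ), y = r sin(θ), and dA = r dr dθ.

Under the substitution, the integrand becomes 8r^4, so

    ∬_D (8(x^2 + y^2)^2) dA = ∫_{0}^{π/2} ∫_{0}^{7} (8r^4) · r dr dθ.

Inner integral (in r): ∫_{0}^{7} (8r^4) · r dr = 470596/3.

Outer integral (in θ): ∫_{0}^{π/2} (470596/3) dθ = 235298π/3.

Therefore ∬_D (8(x^2 + y^2)^2) dA = 235298π/3.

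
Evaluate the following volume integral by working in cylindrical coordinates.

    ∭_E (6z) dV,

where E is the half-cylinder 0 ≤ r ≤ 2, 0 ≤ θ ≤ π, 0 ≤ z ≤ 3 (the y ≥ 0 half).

In cylindrical coordinates, x = r cos(θ), y = r sin(θ), z = z, and dV = r dr dθ dz.

The integrand becomes 6z, so

    ∭_E (6z) dV = ∫_{0}^{π} ∫_{0}^{2} ∫_{0}^{3} (6z) · r dz dr dθ.

Inner (z): 27r.
Middle (r from 0 to 2): 54.
Outer (θ): 54π.

Therefore the triple integral equals 54π.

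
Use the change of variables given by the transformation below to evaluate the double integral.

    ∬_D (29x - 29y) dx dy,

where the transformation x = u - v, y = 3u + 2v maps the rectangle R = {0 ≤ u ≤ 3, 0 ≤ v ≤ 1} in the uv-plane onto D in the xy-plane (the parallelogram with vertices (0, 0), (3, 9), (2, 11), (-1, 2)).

Compute the Jacobian determinant of (x, y) with respect to (u, v):

    ∂(x,y)/∂(u,v) = | 1  -1 | = (1)(2) - (-1)(3) = 5.
                   | 3  2 |

Its absolute value is |J| = 5 (the area scaling factor).

Substituting x = u - v, y = 3u + 2v into the integrand,

    29x - 29y → -58u - 87v,

so the integral becomes

    ∬_R (-58u - 87v) · |J| du dv = ∫_0^3 ∫_0^1 (-290u - 435v) dv du.

Inner (v): -290u - 435/2.
Outer (u): -3915/2.

Therefore ∬_D (29x - 29y) dx dy = -3915/2.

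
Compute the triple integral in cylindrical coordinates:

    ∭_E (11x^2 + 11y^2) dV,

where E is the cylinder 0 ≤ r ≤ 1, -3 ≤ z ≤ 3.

In cylindrical coordinates, x = r cos(θ), y = r sin(θ), z = z, and dV = r dr dθ dz.

The integrand becomes 11r^2, so

    ∭_E (11x^2 + 11y^2) dV = ∫_{0}^{2π} ∫_{0}^{1} ∫_{-3}^{3} (11r^2) · r dz dr dθ.

Inner (z): 66r^3.
Middle (r from 0 to 1): 33/2.
Outer (θ): 33π.

Therefore the triple integral equals 33π.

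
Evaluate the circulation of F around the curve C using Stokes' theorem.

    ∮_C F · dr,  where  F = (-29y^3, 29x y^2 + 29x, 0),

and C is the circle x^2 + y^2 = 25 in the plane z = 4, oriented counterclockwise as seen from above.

Let S be the flat disk x^2 + y^2 ≤ 25 in the plane z = 4, with upward unit normal n̂ = ẑ. By Stokes' theorem,

    ∮_C F · dr = ∬_S (∇ × F) · n̂ dS = ∬_D (curl F)_z dA,

where D is the disk x^2 + y^2 ≤ 25.

Compute the curl of F = (-29y^3, 29x y^2 + 29x, 0):
    (∇ × F)_x = ∂F_z/∂y - ∂F_y/∂z = 0,
    (∇ × F)_y = ∂F_x/∂z - ∂F_z/∂x = 0,
    (∇ × F)_z = ∂F_y/∂x - ∂F_x/∂y = 116y^2 + 29.

On z = 4, (curl F)_z = 116y^2 + 29.

Convert to polar (x = r cos θ, y = r sin θ, dA = r dr dθ); the integrand becomes 116r^2sin(θ)^2 + 29, so

    ∬_D (curl F)_z dA = ∫_0^{2π} ∫_0^{5} (116r^2sin(θ)^2 + 29) · r dr dθ.

Inner (r from 0 to 5): 18125sin(θ)^2 + 725/2.
Outer (θ from 0 to 2π): 18850π.

Therefore ∮_C F · dr = 18850π.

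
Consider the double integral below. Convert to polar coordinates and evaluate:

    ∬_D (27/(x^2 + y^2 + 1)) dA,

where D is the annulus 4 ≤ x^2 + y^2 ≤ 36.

The region D is 2 ≤ r ≤ 6, 0 ≤ θ ≤ 2π in polar coordinates, where x = r cos(θ), y = r sin(θ), and dA = r dr dθ.

Under the substitution, the integrand becomes 27/(r^2 + 1), so

    ∬_D (27/(x^2 + y^2 + 1)) dA = ∫_{0}^{2π} ∫_{2}^{6} (27/(r^2 + 1)) · r dr dθ.

Inner integral (in r): ∫_{2}^{6} (27/(r^2 + 1)) · r dr = log(243569224216081305397sqrt(185)/6103515625).

Outer integral (in θ): ∫_{0}^{2π} (log(243569224216081305397sqrt(185)/6103515625)) dθ = log((243569224216081305397sqrt(185)/6103515625)^(2π)).

Therefore ∬_D (27/(x^2 + y^2 + 1)) dA = log((243569224216081305397sqrt(185)/6103515625)^(2π)).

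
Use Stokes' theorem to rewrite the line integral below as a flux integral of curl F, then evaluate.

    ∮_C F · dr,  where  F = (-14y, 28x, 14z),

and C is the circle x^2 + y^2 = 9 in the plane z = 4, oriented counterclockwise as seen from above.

Let S be the flat disk x^2 + y^2 ≤ 9 in the plane z = 4, with upward unit normal n̂ = ẑ. By Stokes' theorem,

    ∮_C F · dr = ∬_S (∇ × F) · n̂ dS = ∬_D (curl F)_z dA,

where D is the disk x^2 + y^2 ≤ 9.

Compute the curl of F = (-14y, 28x, 14z):
    (∇ × F)_x = ∂F_z/∂y - ∂F_y/∂z = 0,
    (∇ × F)_y = ∂F_x/∂z - ∂F_z/∂x = 0,
    (∇ × F)_z = ∂F_y/∂x - ∂F_x/∂y = 42.

On z = 4, (curl F)_z = 42.

Convert to polar (x = r cos θ, y = r sin θ, dA = r dr dθ); the integrand becomes 42, so

    ∬_D (curl F)_z dA = ∫_0^{2π} ∫_0^{3} (42) · r dr dθ.

Inner (r from 0 to 3): 189.
Outer (θ from 0 to 2π): 378π.

Therefore ∮_C F · dr = 378π.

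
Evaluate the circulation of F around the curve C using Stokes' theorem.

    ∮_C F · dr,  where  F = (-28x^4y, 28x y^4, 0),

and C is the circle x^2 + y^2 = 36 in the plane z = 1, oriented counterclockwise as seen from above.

Let S be the flat disk x^2 + y^2 ≤ 36 in the plane z = 1, with upward unit normal n̂ = ẑ. By Stokes' theorem,

    ∮_C F · dr = ∬_S (∇ × F) · n̂ dS = ∬_D (curl F)_z dA,

where D is the disk x^2 + y^2 ≤ 36.

Compute the curl of F = (-28x^4y, 28x y^4, 0):
    (∇ × F)_x = ∂F_z/∂y - ∂F_y/∂z = 0,
    (∇ × F)_y = ∂F_x/∂z - ∂F_z/∂x = 0,
    (∇ × F)_z = ∂F_y/∂x - ∂F_x/∂y = 28x^4 + 28y^4.

On z = 1, (curl F)_z = 28x^4 + 28y^4.

Convert to polar (x = r cos θ, y = r sin θ, dA = r dr dθ); the integrand becomes 28r^4(sin(θ)^4 + cos(θ)^4), so

    ∬_D (curl F)_z dA = ∫_0^{2π} ∫_0^{6} (28r^4(sin(θ)^4 + cos(θ)^4)) · r dr dθ.

Inner (r from 0 to 6): 217728sin(θ)^4 + 217728cos(θ)^4.
Outer (θ from 0 to 2π): 326592π.

Therefore ∮_C F · dr = 326592π.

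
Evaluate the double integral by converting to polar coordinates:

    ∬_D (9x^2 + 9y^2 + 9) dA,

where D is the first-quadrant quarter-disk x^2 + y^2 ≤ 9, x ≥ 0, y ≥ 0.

The region D is 0 ≤ r ≤ 3, 0 ≤ θ ≤ π/2 in polar coordinates, where x = r cos(θ), y = r sin(θ), and dA = r dr dθ.

Under the substitution, the integrand becomes 9r^2 + 9, so

    ∬_D (9x^2 + 9y^2 + 9) dA = ∫_{0}^{π/2} ∫_{0}^{3} (9r^2 + 9) · r dr dθ.

Inner integral (in r): ∫_{0}^{3} (9r^2 + 9) · r dr = 891/4.

Outer integral (in θ): ∫_{0}^{π/2} (891/4) dθ = 891π/8.

Therefore ∬_D (9x^2 + 9y^2 + 9) dA = 891π/8.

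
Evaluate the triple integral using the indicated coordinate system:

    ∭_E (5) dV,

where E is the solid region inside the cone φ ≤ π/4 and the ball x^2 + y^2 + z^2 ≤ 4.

In spherical coordinates, x = ρ sin(φ) cos(θ), y = ρ sin(φ) sin(θ), z = ρ cos(φ), and dV = ρ^2 sin(φ) dρ dφ dθ.

The integrand becomes 5, so

    ∭_E (5) dV = ∫_{0}^{2π} ∫_{0}^{π/4} ∫_{0}^{2} (5) · ρ^2 sin(φ) dρ dφ dθ.

Inner (ρ): 40sin(φ)/3.
Middle (φ): 40/3 - 20sqrt(2)/3.
Outer (θ): 40π (2 - sqrt(2))/3.

Therefore the triple integral equals 40π (2 - sqrt(2))/3.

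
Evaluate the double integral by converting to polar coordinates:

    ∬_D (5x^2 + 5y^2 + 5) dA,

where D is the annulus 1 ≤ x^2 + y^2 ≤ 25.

The region D is 1 ≤ r ≤ 5, 0 ≤ θ ≤ 2π in polar coordinates, where x = r cos(θ), y = r sin(θ), and dA = r dr dθ.

Under the substitution, the integrand becomes 5r^2 + 5, so

    ∬_D (5x^2 + 5y^2 + 5) dA = ∫_{0}^{2π} ∫_{1}^{5} (5r^2 + 5) · r dr dθ.

Inner integral (in r): ∫_{1}^{5} (5r^2 + 5) · r dr = 840.

Outer integral (in θ): ∫_{0}^{2π} (840) dθ = 1680π.

Therefore ∬_D (5x^2 + 5y^2 + 5) dA = 1680π.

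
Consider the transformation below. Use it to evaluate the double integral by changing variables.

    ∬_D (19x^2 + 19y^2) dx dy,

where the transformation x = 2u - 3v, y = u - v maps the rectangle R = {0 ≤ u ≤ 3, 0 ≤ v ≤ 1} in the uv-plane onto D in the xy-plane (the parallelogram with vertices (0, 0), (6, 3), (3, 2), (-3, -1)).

Compute the Jacobian determinant of (x, y) with respect to (u, v):

    ∂(x,y)/∂(u,v) = | 2  -3 | = (2)(-1) - (-3)(1) = 1.
                   | 1  -1 |

Its absolute value is |J| = 1 (the area scaling factor).

Substituting x = 2u - 3v, y = u - v into the integrand,

    19x^2 + 19y^2 → 95u^2 - 266u v + 190v^2,

so the integral becomes

    ∬_R (95u^2 - 266u v + 190v^2) · |J| du dv = ∫_0^3 ∫_0^1 (95u^2 - 266u v + 190v^2) dv du.

Inner (v): 95u^2 - 133u + 190/3.
Outer (u): 893/2.

Therefore ∬_D (19x^2 + 19y^2) dx dy = 893/2.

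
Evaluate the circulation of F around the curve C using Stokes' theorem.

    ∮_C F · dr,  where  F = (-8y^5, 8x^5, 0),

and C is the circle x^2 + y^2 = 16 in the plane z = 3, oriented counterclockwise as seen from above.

Let S be the flat disk x^2 + y^2 ≤ 16 in the plane z = 3, with upward unit normal n̂ = ẑ. By Stokes' theorem,

    ∮_C F · dr = ∬_S (∇ × F) · n̂ dS = ∬_D (curl F)_z dA,

where D is the disk x^2 + y^2 ≤ 16.

Compute the curl of F = (-8y^5, 8x^5, 0):
    (∇ × F)_x = ∂F_z/∂y - ∂F_y/∂z = 0,
    (∇ × F)_y = ∂F_x/∂z - ∂F_z/∂x = 0,
    (∇ × F)_z = ∂F_y/∂x - ∂F_x/∂y = 40x^4 + 40y^4.

On z = 3, (curl F)_z = 40x^4 + 40y^4.

Convert to polar (x = r cos θ, y = r sin θ, dA = r dr dθ); the integrand becomes 40r^4(sin(θ)^4 + cos(θ)^4), so

    ∬_D (curl F)_z dA = ∫_0^{2π} ∫_0^{4} (40r^4(sin(θ)^4 + cos(θ)^4)) · r dr dθ.

Inner (r from 0 to 4): 81920sin(θ)^4/3 + 81920cos(θ)^4/3.
Outer (θ from 0 to 2π): 40960π.

Therefore ∮_C F · dr = 40960π.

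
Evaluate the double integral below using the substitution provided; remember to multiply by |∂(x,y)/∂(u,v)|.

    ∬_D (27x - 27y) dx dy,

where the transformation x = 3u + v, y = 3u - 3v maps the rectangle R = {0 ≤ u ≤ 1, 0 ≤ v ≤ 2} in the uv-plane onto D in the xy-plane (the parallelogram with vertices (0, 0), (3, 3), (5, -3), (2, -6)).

Compute the Jacobian determinant of (x, y) with respect to (u, v):

    ∂(x,y)/∂(u,v) = | 3  1 | = (3)(-3) - (1)(3) = -12.
                   | 3  -3 |

Its absolute value is |J| = 12 (the area scaling factor).

Substituting x = 3u + v, y = 3u - 3v into the integrand,

    27x - 27y → 108v,

so the integral becomes

    ∬_R (108v) · |J| du dv = ∫_0^1 ∫_0^2 (1296v) dv du.

Inner (v): 2592.
Outer (u): 2592.

Therefore ∬_D (27x - 27y) dx dy = 2592.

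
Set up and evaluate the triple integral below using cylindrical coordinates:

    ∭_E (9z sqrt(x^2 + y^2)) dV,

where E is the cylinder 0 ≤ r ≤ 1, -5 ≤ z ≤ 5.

In cylindrical coordinates, x = r cos(θ), y = r sin(θ), z = z, and dV = r dr dθ dz.

The integrand becomes 9r z, so

    ∭_E (9z sqrt(x^2 + y^2)) dV = ∫_{0}^{2π} ∫_{0}^{1} ∫_{-5}^{5} (9r z) · r dz dr dθ.

Inner (z): 0.
Middle (r from 0 to 1): 0.
Outer (θ): 0.

Therefore the triple integral equals 0.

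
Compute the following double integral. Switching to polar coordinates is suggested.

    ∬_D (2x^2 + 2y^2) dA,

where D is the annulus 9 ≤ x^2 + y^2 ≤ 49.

The region D is 3 ≤ r ≤ 7, 0 ≤ θ ≤ 2π in polar coordinates, where x = r cos(θ), y = r sin(θ), and dA = r dr dθ.

Under the substitution, the integrand becomes 2r^2, so

    ∬_D (2x^2 + 2y^2) dA = ∫_{0}^{2π} ∫_{3}^{7} (2r^2) · r dr dθ.

Inner integral (in r): ∫_{3}^{7} (2r^2) · r dr = 1160.

Outer integral (in θ): ∫_{0}^{2π} (1160) dθ = 2320π.

Therefore ∬_D (2x^2 + 2y^2) dA = 2320π.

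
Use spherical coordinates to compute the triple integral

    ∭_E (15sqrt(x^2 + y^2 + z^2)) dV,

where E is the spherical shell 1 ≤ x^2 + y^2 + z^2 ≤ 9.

In spherical coordinates, x = ρ sin(φ) cos(θ), y = ρ sin(φ) sin(θ), z = ρ cos(φ), and dV = ρ^2 sin(φ) dρ dφ dθ.

The integrand becomes 15ρ, so

    ∭_E (15sqrt(x^2 + y^2 + z^2)) dV = ∫_{0}^{2π} ∫_{0}^{π} ∫_{1}^{3} (15ρ) · ρ^2 sin(φ) dρ dφ dθ.

Inner (ρ): 300sin(φ).
Middle (φ): 600.
Outer (θ): 1200π.

Therefore the triple integral equals 1200π.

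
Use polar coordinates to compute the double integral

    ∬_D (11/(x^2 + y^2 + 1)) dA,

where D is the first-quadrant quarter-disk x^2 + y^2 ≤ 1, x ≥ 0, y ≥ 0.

The region D is 0 ≤ r ≤ 1, 0 ≤ θ ≤ π/2 in polar coordinates, where x = r cos(θ), y = r sin(θ), and dA = r dr dθ.

Under the substitution, the integrand becomes 11/(r^2 + 1), so

    ∬_D (11/(x^2 + y^2 + 1)) dA = ∫_{0}^{π/2} ∫_{0}^{1} (11/(r^2 + 1)) · r dr dθ.

Inner integral (in r): ∫_{0}^{1} (11/(r^2 + 1)) · r dr = 11log(2)/2.

Outer integral (in θ): ∫_{0}^{π/2} (11log(2)/2) dθ = 11π log(2)/4.

Therefore ∬_D (11/(x^2 + y^2 + 1)) dA = 11π log(2)/4.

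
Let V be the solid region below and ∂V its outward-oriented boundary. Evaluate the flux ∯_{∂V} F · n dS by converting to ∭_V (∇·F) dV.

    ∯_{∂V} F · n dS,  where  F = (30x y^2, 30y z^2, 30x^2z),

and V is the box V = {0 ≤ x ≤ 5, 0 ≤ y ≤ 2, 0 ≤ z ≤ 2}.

By the divergence theorem,

    ∯_{∂V} F · n dS = ∭_V (∇ · F) dV.

Compute the divergence:
    ∇ · F = ∂F_x/∂x + ∂F_y/∂y + ∂F_z/∂z = 30y^2 + 30z^2 + 30x^2 = 30x^2 + 30y^2 + 30z^2.

V is a rectangular box, so dV = dx dy dz with 0 ≤ x ≤ 5, 0 ≤ y ≤ 2, 0 ≤ z ≤ 2.

Integrate (30x^2 + 30y^2 + 30z^2) over V as an iterated integral:

    ∭_V (∇·F) dV = ∫_0^{5} ∫_0^{2} ∫_0^{2} (30x^2 + 30y^2 + 30z^2) dz dy dx.

Inner (z from 0 to 2): 60x^2 + 60y^2 + 80.
Middle (y from 0 to 2): 120x^2 + 320.
Outer (x from 0 to 5): 6600.

Therefore ∯_{∂V} F · n dS = 6600.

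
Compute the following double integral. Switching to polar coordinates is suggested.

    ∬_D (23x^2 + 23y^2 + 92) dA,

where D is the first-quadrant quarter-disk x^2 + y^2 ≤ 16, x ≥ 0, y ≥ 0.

The region D is 0 ≤ r ≤ 4, 0 ≤ θ ≤ π/2 in polar coordinates, where x = r cos(θ), y = r sin(θ), and dA = r dr dθ.

Under the substitution, the integrand becomes 23r^2 + 92, so

    ∬_D (23x^2 + 23y^2 + 92) dA = ∫_{0}^{π/2} ∫_{0}^{4} (23r^2 + 92) · r dr dθ.

Inner integral (in r): ∫_{0}^{4} (23r^2 + 92) · r dr = 2208.

Outer integral (in θ): ∫_{0}^{π/2} (2208) dθ = 1104π.

Therefore ∬_D (23x^2 + 23y^2 + 92) dA = 1104π.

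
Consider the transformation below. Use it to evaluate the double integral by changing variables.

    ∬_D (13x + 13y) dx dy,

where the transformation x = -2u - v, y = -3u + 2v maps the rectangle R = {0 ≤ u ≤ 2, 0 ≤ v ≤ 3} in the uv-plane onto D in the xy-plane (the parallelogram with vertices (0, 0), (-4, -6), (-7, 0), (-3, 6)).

Compute the Jacobian determinant of (x, y) with respect to (u, v):

    ∂(x,y)/∂(u,v) = | -2  -1 | = (-2)(2) - (-1)(-3) = -7.
                   | -3  2 |

Its absolute value is |J| = 7 (the area scaling factor).

Substituting x = -2u - v, y = -3u + 2v into the integrand,

    13x + 13y → -65u + 13v,

so the integral becomes

    ∬_R (-65u + 13v) · |J| du dv = ∫_0^2 ∫_0^3 (-455u + 91v) dv du.

Inner (v): 819/2 - 1365u.
Outer (u): -1911.

Therefore ∬_D (13x + 13y) dx dy = -1911.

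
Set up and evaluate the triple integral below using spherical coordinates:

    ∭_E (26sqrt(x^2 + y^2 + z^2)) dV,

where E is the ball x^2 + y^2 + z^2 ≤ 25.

In spherical coordinates, x = ρ sin(φ) cos(θ), y = ρ sin(φ) sin(θ), z = ρ cos(φ), and dV = ρ^2 sin(φ) dρ dφ dθ.

The integrand becomes 26ρ, so

    ∭_E (26sqrt(x^2 + y^2 + z^2)) dV = ∫_{0}^{2π} ∫_{0}^{π} ∫_{0}^{5} (26ρ) · ρ^2 sin(φ) dρ dφ dθ.

Inner (ρ): 8125sin(φ)/2.
Middle (φ): 8125.
Outer (θ): 16250π.

Therefore the triple integral equals 16250π.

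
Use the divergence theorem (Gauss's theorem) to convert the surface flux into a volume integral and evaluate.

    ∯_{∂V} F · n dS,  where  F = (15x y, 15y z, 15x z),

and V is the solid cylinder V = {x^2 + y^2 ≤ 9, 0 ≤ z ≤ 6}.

By the divergence theorem,

    ∯_{∂V} F · n dS = ∭_V (∇ · F) dV.

Compute the divergence:
    ∇ · F = ∂F_x/∂x + ∂F_y/∂y + ∂F_z/∂z = 15y + 15z + 15x = 15x + 15y + 15z.

In cylindrical coordinates, x = r cos(θ), y = r sin(θ), z = z, dV = r dr dθ dz, with 0 ≤ r ≤ 3, 0 ≤ θ ≤ 2π, 0 ≤ z ≤ 6.

The integrand, after substitution and multiplying by the volume element, becomes (15sqrt(2)r sin(θ + π/4) + 15z) · r, so

    ∭_V (∇·F) dV = ∫_0^{2π} ∫_0^{3} ∫_0^{6} (15sqrt(2)r sin(θ + π/4) + 15z) · r dz dr dθ.

Inner (z from 0 to 6): 90r (sqrt(2)r sin(θ + π/4) + 3).
Middle (r from 0 to 3): 810sqrt(2)sin(θ + π/4) + 1215.
Outer (θ from 0 to 2π): 2430π.

Therefore ∯_{∂V} F · n dS = 2430π.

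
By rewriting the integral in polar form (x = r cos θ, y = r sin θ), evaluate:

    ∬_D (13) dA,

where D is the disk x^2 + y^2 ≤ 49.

The region D is 0 ≤ r ≤ 7, 0 ≤ θ ≤ 2π in polar coordinates, where x = r cos(θ), y = r sin(θ), and dA = r dr dθ.

Under the substitution, the integrand becomes 13, so

    ∬_D (13) dA = ∫_{0}^{2π} ∫_{0}^{7} (13) · r dr dθ.

Inner integral (in r): ∫_{0}^{7} (13) · r dr = 637/2.

Outer integral (in θ): ∫_{0}^{2π} (637/2) dθ = 637π.

Therefore ∬_D (13) dA = 637π.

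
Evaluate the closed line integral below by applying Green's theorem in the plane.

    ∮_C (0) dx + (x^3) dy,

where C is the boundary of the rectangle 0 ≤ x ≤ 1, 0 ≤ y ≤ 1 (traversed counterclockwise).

Green's theorem converts the closed line integral into a double integral over the enclosed region D:

    ∮_C P dx + Q dy = ∬_D (∂Q/∂x - ∂P/∂y) dA.

Here P = 0, Q = x^3, so

    ∂Q/∂x = 3x^2,    ∂P/∂y = 0,
    ∂Q/∂x - ∂P/∂y = 3x^2.

D is the region 0 ≤ x ≤ 1, 0 ≤ y ≤ 1. Evaluating the double integral:

    ∬_D (3x^2) dA = ∫_0^{1} ∫_0^{1} (3x^2) dy dx.

Inner (y from 0 to 1): 3x^2.
Outer (x from 0 to 1): 1.

Therefore ∮_C P dx + Q dy = 1.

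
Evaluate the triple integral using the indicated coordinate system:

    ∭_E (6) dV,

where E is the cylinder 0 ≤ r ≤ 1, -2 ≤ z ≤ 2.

In cylindrical coordinates, x = r cos(θ), y = r sin(θ), z = z, and dV = r dr dθ dz.

The integrand becomes 6, so

    ∭_E (6) dV = ∫_{0}^{2π} ∫_{0}^{1} ∫_{-2}^{2} (6) · r dz dr dθ.

Inner (z): 24r.
Middle (r from 0 to 1): 12.
Outer (θ): 24π.

Therefore the triple integral equals 24π.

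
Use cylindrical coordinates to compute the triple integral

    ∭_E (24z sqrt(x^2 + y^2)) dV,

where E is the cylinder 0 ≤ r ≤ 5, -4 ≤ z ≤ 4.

In cylindrical coordinates, x = r cos(θ), y = r sin(θ), z = z, and dV = r dr dθ dz.

The integrand becomes 24r z, so

    ∭_E (24z sqrt(x^2 + y^2)) dV = ∫_{0}^{2π} ∫_{0}^{5} ∫_{-4}^{4} (24r z) · r dz dr dθ.

Inner (z): 0.
Middle (r from 0 to 5): 0.
Outer (θ): 0.

Therefore the triple integral equals 0.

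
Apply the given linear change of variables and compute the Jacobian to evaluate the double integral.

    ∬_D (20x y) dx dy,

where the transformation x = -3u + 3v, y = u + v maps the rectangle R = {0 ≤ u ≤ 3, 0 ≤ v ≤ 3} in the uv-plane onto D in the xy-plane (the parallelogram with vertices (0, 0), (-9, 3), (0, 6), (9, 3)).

Compute the Jacobian determinant of (x, y) with respect to (u, v):

    ∂(x,y)/∂(u,v) = | -3  3 | = (-3)(1) - (3)(1) = -6.
                   | 1  1 |

Its absolute value is |J| = 6 (the area scaling factor).

Substituting x = -3u + 3v, y = u + v into the integrand,

    20x y → -60u^2 + 60v^2,

so the integral becomes

    ∬_R (-60u^2 + 60v^2) · |J| du dv = ∫_0^3 ∫_0^3 (-360u^2 + 360v^2) dv du.

Inner (v): 3240 - 1080u^2.
Outer (u): 0.

Therefore ∬_D (20x y) dx dy = 0.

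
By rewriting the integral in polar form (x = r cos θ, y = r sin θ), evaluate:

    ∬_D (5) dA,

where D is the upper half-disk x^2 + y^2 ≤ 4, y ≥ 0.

The region D is 0 ≤ r ≤ 2, 0 ≤ θ ≤ π in polar coordinates, where x = r cos(θ), y = r sin(θ), and dA = r dr dθ.

Under the substitution, the integrand becomes 5, so

    ∬_D (5) dA = ∫_{0}^{π} ∫_{0}^{2} (5) · r dr dθ.

Inner integral (in r): ∫_{0}^{2} (5) · r dr = 10.

Outer integral (in θ): ∫_{0}^{π} (10) dθ = 10π.

Therefore ∬_D (5) dA = 10π.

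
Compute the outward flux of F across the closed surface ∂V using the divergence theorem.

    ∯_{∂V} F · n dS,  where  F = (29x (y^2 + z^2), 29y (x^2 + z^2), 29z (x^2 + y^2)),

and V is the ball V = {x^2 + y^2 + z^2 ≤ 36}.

By the divergence theorem,

    ∯_{∂V} F · n dS = ∭_V (∇ · F) dV.

Compute the divergence:
    ∇ · F = ∂F_x/∂x + ∂F_y/∂y + ∂F_z/∂z = 29y^2 + 29z^2 + 29x^2 + 29z^2 + 29x^2 + 29y^2 = 58x^2 + 58y^2 + 58z^2.

In spherical coordinates, x = ρ sin(φ) cos(θ), y = ρ sin(φ) sin(θ), z = ρ cos(φ), dV = ρ^2 sin(φ) dρ dφ dθ, with 0 ≤ ρ ≤ 6, 0 ≤ φ ≤ π, 0 ≤ θ ≤ 2π.

The integrand, after substitution and multiplying by the volume element, becomes (58ρ^2) · ρ^2 sin(φ), so

    ∭_V (∇·F) dV = ∫_0^{2π} ∫_0^{π} ∫_0^{6} (58ρ^2) · ρ^2 sin(φ) dρ dφ dθ.

Inner (ρ from 0 to 6): 451008sin(φ)/5.
Middle (φ from 0 to π): 902016/5.
Outer (θ from 0 to 2π): 1804032π/5.

Therefore ∯_{∂V} F · n dS = 1804032π/5.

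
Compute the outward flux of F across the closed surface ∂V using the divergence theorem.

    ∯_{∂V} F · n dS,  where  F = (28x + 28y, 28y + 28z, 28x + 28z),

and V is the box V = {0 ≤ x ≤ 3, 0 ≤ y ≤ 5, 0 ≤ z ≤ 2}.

By the divergence theorem,

    ∯_{∂V} F · n dS = ∭_V (∇ · F) dV.

Compute the divergence:
    ∇ · F = ∂F_x/∂x + ∂F_y/∂y + ∂F_z/∂z = 28 + 28 + 28 = 84.

V is a rectangular box, so dV = dx dy dz with 0 ≤ x ≤ 3, 0 ≤ y ≤ 5, 0 ≤ z ≤ 2.

Integrate (84) over V as an iterated integral:

    ∭_V (∇·F) dV = ∫_0^{3} ∫_0^{5} ∫_0^{2} (84) dz dy dx.

Inner (z from 0 to 2): 168.
Middle (y from 0 to 5): 840.
Outer (x from 0 to 3): 2520.

Therefore ∯_{∂V} F · n dS = 2520.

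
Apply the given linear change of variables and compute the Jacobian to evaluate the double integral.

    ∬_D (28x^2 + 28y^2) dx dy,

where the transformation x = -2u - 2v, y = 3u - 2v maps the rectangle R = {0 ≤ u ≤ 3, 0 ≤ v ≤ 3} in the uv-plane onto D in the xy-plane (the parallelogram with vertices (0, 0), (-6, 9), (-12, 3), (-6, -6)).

Compute the Jacobian determinant of (x, y) with respect to (u, v):

    ∂(x,y)/∂(u,v) = | -2  -2 | = (-2)(-2) - (-2)(3) = 10.
                   | 3  -2 |

Its absolute value is |J| = 10 (the area scaling factor).

Substituting x = -2u - 2v, y = 3u - 2v into the integrand,

    28x^2 + 28y^2 → 364u^2 - 112u v + 224v^2,

so the integral becomes

    ∬_R (364u^2 - 112u v + 224v^2) · |J| du dv = ∫_0^3 ∫_0^3 (3640u^2 - 1120u v + 2240v^2) dv du.

Inner (v): 10920u^2 - 5040u + 20160.
Outer (u): 136080.

Therefore ∬_D (28x^2 + 28y^2) dx dy = 136080.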